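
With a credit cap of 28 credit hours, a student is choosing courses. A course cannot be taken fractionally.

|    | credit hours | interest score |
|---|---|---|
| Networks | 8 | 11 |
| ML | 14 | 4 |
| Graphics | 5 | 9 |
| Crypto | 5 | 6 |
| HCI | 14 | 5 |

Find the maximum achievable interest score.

This is a 0-1 knapsack instance.
Allowing fractional choices, the relaxed optimum would be about 29.6, but courses are indivisible.
Networks + ML + Graphics: credit hours 8 + 14 + 5 = 27 ≤ 28, interest score 11 + 4 + 9 = 24.
Networks + Graphics + HCI: credit hours 8 + 5 + 14 = 27 ≤ 28, interest score 11 + 9 + 5 = 25.
Networks + Graphics + Crypto: credit hours 8 + 5 + 5 = 18 ≤ 28, interest score 11 + 9 + 6 = 26.
Best is Networks, Graphics, and Crypto with total interest score 26.

26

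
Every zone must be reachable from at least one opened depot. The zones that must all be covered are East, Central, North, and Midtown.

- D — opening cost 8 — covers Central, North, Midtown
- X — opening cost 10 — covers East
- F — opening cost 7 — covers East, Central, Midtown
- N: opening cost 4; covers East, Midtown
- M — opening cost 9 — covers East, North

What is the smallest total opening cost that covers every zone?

This is an integer covering problem.
Choose D and N: together they cover East, Central, North, Midtown — every zone.
Total opening cost: 8 + 4 = 12.

12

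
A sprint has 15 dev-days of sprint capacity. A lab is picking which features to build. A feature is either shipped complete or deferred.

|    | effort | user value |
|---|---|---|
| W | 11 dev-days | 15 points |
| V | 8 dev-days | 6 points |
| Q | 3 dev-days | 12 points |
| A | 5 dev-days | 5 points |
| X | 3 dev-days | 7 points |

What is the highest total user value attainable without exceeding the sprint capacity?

27

This is a 0-1 knapsack instance.
V + Q + X: effort 8 + 3 + 3 = 14 ≤ 15, user value 6 + 12 + 7 = 25.
W + Q: effort 11 + 3 = 14 ≤ 15, user value 15 + 12 = 27.
Best is W and Q with total user value 27.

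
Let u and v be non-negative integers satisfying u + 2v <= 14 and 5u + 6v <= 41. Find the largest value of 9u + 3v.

72

(u,v)=(8,0): 1·8+2·0=8≤14, 5·8+6·0=40≤41, objective 72.
(u,v)=(7,1): 1·7+2·1=9≤14, 5·7+6·1=41≤41, objective 66.
No feasible integer point exceeds 72.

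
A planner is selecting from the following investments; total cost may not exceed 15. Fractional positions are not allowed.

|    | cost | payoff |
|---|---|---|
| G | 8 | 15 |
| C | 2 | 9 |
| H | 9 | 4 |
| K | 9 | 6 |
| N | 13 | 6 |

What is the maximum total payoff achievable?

24

This is a 0-1 knapsack instance.
Allowing fractional choices, the relaxed optimum would be about 27.3, but investments are indivisible.
G: cost 8 ≤ 15, payoff 15.
C + K: cost 2 + 9 = 11 ≤ 15, payoff 9 + 6 = 15.
G + C: cost 8 + 2 = 10 ≤ 15, payoff 15 + 9 = 24.
Best is G and C with total payoff 24.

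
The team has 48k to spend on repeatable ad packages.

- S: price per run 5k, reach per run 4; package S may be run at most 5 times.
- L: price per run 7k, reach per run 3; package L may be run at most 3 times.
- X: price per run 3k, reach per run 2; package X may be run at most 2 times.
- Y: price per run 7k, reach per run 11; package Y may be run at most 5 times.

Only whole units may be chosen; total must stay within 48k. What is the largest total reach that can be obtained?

65

This is a bounded integer knapsack.
Y has the best ratio (11/7); taking only Y gives at most 5×11 = 55 (stopped by the supply cap of 5).
Mixing does better — 2×S, 1×X, and 5×Y: price 48 ≤ 48, reach 2·4 + 1·2 + 5·11 = 65.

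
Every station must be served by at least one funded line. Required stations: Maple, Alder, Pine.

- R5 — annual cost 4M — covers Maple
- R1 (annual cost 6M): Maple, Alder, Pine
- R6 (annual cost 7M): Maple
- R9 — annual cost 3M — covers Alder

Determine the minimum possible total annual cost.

6

R1 alone covers Maple, Alder, Pine — every station.
Total annual cost: 6.
No cover costs less than 6.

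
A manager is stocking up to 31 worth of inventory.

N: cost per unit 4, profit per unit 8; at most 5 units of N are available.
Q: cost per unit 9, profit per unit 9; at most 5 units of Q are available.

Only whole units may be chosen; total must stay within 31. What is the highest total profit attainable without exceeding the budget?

This is a bounded integer knapsack.
Take 5×N and 1×Q: cost 29 ≤ 31, profit 5·8 + 1·9 = 49.
N has the best ratio (8/4) and is taken to its limit of 5; remaining capacity is filled optimally with the others.

49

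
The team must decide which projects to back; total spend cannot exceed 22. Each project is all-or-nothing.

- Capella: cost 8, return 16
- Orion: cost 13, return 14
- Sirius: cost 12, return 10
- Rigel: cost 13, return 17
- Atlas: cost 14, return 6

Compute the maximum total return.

Allowing fractional choices, the relaxed optimum would be about 34.1, but projects are indivisible.
Capella + Sirius: cost 8 + 12 = 20 ≤ 22, return 16 + 10 = 26.
Capella + Orion: cost 8 + 13 = 21 ≤ 22, return 16 + 14 = 30.
Capella + Rigel: cost 8 + 13 = 21 ≤ 22, return 16 + 17 = 33.
Best is Capella and Rigel with total return 33.

33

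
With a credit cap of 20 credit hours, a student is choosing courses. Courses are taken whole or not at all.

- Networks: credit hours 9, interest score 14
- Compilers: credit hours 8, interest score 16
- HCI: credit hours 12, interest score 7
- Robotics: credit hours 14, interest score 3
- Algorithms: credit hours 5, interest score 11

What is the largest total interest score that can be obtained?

Allowing fractional choices, the relaxed optimum would be about 37.9, but courses are indivisible.
Networks + Compilers: credit hours 9 + 8 = 17 ≤ 20, interest score 14 + 16 = 30.
Networks + Algorithms: credit hours 9 + 5 = 14 ≤ 20, interest score 14 + 11 = 25.
Compilers + Algorithms: credit hours 8 + 5 = 13 ≤ 20, interest score 16 + 11 = 27.
Best is Networks and Compilers with total interest score 30.

30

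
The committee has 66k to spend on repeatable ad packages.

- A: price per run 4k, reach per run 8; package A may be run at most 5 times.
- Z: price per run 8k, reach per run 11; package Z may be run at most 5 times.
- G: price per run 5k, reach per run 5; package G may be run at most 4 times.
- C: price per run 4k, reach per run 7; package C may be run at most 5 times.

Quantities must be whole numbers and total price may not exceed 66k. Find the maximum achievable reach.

This is a bounded integer knapsack.
5×A, 2×Z, 2×G, and 5×C: price 66 ≤ 66, reach 5·8 + 2·11 + 2·5 + 5·7 = 107.
5×A, 3×Z, and 5×C: price 64 ≤ 66, reach 5·8 + 3·11 + 5·7 = 108.
Best is 108.

108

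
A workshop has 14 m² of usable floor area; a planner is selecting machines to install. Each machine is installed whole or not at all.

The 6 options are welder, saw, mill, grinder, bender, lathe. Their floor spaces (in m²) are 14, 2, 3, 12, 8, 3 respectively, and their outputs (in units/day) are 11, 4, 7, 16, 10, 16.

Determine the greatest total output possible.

33

mill + bender + lathe: floor space 3 + 8 + 3 = 14 ≤ 14, output 7 + 10 + 16 = 33.
saw + bender + lathe: floor space 2 + 8 + 3 = 13 ≤ 14, output 4 + 10 + 16 = 30.
Best is mill, bender, and lathe with total output 33.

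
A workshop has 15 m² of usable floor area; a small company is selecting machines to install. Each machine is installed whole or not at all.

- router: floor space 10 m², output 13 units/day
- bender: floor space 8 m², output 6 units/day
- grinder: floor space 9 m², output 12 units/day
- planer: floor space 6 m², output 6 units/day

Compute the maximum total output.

18

Allowing fractional choices, the relaxed optimum would be about 19.8, but machines are indivisible.
grinder + planer: floor space 9 + 6 = 15 ≤ 15, output 12 + 6 = 18.
router: floor space 10 ≤ 15, output 13.
grinder: floor space 9 ≤ 15, output 12.
Best is grinder and planer with total output 18.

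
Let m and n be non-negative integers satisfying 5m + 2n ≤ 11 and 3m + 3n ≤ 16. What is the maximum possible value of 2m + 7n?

The continuous relaxation peaks at (0, 5.33) with value 37.33; rounding to a feasible lattice point costs some objective.
(m,n)=(0,5): 5·0+2·5=10≤11, 3·0+3·5=15≤16, objective 35.
(m,n)=(0,4): 5·0+2·4=8≤11, 3·0+3·4=12≤16, objective 28.
Maximum is 35 at (m,n)=(0,5).

35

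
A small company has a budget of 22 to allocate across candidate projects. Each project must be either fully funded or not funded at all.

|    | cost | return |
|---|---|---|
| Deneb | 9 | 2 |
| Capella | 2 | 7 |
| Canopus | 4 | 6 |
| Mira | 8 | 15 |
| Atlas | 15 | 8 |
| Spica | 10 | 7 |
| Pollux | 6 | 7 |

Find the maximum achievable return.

35

Treat it as a binary knapsack problem.
Capella + Canopus + Mira + Pollux: cost 2 + 4 + 8 + 6 = 20 ≤ 22, return 7 + 6 + 15 + 7 = 35.
Capella + Mira + Pollux: cost 2 + 8 + 6 = 16 ≤ 22, return 7 + 15 + 7 = 29.
Best is Capella, Canopus, Mira, and Pollux with total return 35.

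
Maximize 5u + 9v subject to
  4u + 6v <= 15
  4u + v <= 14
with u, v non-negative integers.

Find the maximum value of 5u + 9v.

19

(u,v)=(2,1): 4·2+6·1=14≤15, 4·2+1·1=9≤14, objective 19.
(u,v)=(0,2): 4·0+6·2=12≤15, 4·0+1·2=2≤14, objective 18.
No feasible integer point exceeds 19.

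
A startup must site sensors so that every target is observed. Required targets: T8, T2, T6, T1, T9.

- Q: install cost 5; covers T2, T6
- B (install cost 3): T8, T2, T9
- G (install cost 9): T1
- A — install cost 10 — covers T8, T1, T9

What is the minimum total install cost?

15

This is a weighted set-cover instance.
Choose Q and A: together they cover T8, T2, T6, T1, T9 — every target.
Total install cost: 5 + 10 = 15.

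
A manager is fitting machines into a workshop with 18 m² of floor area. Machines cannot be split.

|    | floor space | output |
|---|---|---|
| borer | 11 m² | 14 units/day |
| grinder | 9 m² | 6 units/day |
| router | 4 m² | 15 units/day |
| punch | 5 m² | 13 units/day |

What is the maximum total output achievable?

34

Take grinder, router, and punch: floor space 9 + 4 + 5 = 18 ≤ 18, output 6 + 15 + 13 = 34.
No other feasible combination does better.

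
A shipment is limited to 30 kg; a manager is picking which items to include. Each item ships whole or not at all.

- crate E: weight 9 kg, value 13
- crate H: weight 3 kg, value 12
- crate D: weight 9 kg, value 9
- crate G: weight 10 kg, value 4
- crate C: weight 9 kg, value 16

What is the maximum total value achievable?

50

crate E + crate H + crate D + crate C: weight 9 + 3 + 9 + 9 = 30 ≤ 30, value 13 + 12 + 9 + 16 = 50.
crate E + crate H + crate C: weight 9 + 3 + 9 = 21 ≤ 30, value 13 + 12 + 16 = 41.
crate E + crate D + crate C: weight 9 + 9 + 9 = 27 ≤ 30, value 13 + 9 + 16 = 38.
Best is crate E, crate H, crate D, and crate C with total value 50.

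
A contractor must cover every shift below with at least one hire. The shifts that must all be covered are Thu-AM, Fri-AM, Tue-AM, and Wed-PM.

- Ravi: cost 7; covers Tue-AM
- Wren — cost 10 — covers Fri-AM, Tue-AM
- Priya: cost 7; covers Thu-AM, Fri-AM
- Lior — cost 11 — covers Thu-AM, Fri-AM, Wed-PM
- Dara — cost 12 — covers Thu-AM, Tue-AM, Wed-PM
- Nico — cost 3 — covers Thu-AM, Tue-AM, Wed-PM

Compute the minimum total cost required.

Choose Priya and Nico: together they cover Thu-AM, Fri-AM, Tue-AM, Wed-PM — every shift.
Total cost: 7 + 3 = 10.
No cover costs less than 10.

10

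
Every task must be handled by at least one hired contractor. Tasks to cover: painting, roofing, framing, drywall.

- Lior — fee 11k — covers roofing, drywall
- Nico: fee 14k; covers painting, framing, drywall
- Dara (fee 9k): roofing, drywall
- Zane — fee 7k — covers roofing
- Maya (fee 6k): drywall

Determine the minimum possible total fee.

The greedy cost-per-new-task heuristic would pick Dara and Nico for 23, but a cheaper cover exists.
Choose Nico and Zane: together they cover painting, roofing, framing, drywall — every task.
Total fee: 14 + 7 = 21.
No cover costs less than 21.

21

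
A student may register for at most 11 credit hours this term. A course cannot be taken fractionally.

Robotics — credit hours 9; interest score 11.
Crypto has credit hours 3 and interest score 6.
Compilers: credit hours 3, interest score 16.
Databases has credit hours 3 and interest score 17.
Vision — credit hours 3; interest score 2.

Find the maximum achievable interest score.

Take Crypto, Compilers, and Databases: credit hours 3 + 3 + 3 = 9 ≤ 11, interest score 6 + 16 + 17 = 39.
No other feasible combination does better.

39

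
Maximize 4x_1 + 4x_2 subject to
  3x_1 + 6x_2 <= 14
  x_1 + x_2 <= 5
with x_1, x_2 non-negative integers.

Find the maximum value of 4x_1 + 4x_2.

16

(x_1,x_2)=(4,0): 3·4+6·0=12≤14, 1·4+1·0=4≤5, objective 16.
(x_1,x_2)=(3,0): 3·3+6·0=9≤14, 1·3+1·0=3≤5, objective 12.
The best lattice point is (4,0), giving 16.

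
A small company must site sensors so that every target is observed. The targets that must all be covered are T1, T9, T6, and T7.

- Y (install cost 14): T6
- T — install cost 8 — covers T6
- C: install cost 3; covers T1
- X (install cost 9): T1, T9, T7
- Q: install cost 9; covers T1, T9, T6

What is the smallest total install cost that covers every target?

17

The greedy cost-per-new-target heuristic would pick C, X, and T for 20, but a cheaper cover exists.
Choose T and X: together they cover T1, T9, T6, T7 — every target.
Total install cost: 8 + 9 = 17.
No cover costs less than 17.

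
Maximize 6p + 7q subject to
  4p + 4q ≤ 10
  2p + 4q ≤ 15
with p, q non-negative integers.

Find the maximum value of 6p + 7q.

14

Relaxing integrality, the LP optimum is 17.50 at (p,q) = (0, 2.5), which is not an integer point.
(p,q)=(0,2): 4·0+4·2=8≤10, 2·0+4·2=8≤15, objective 14.
(p,q)=(1,1): 4·1+4·1=8≤10, 2·1+4·1=6≤15, objective 13.
(p,q)=(0,1): 4·0+4·1=4≤10, 2·0+4·1=4≤15, objective 7.
Maximum is 14 at (p,q)=(0,2).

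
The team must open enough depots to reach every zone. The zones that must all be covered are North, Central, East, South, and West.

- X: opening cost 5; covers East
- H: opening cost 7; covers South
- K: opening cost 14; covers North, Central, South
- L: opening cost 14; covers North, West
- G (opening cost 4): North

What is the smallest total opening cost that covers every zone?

33

Choose X, K, and L: together they cover North, Central, East, South, West — every zone.
Total opening cost: 5 + 14 + 14 = 33.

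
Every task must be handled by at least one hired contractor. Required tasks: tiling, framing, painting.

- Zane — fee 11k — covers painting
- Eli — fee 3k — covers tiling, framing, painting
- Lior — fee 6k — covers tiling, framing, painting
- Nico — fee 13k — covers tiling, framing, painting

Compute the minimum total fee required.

3

Eli alone covers tiling, framing, painting — every task.
Total fee: 3.
No cover costs less than 3.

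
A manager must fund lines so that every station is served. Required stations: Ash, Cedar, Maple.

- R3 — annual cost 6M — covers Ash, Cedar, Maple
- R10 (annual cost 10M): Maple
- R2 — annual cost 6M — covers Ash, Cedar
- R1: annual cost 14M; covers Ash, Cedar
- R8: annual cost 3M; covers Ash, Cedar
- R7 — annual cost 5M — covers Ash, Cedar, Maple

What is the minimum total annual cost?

The greedy cost-per-new-station heuristic would pick R8 and R7 for 8, but a cheaper cover exists.
R7 alone covers Ash, Cedar, Maple — every station.
Total annual cost: 5.
No cover costs less than 5.

5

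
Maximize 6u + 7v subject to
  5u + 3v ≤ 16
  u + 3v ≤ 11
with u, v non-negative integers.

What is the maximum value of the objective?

The continuous relaxation peaks at (1.25, 3.25) with value 30.25; rounding to a feasible lattice point costs some objective.
(u,v)=(1,3) is feasible, giving 27.
(u,v)=(2,2) is feasible, giving 26.
Maximum is 27 at (u,v)=(1,3).

27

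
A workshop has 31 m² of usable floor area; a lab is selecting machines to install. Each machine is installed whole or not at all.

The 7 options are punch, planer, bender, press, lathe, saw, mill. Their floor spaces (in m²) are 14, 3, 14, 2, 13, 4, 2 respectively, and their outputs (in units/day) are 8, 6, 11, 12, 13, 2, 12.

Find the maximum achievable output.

48

Treat it as a binary knapsack problem.
Take bender, press, lathe, and mill: floor space 14 + 2 + 13 + 2 = 31 ≤ 31, output 11 + 12 + 13 + 12 = 48.
No other feasible combination does better.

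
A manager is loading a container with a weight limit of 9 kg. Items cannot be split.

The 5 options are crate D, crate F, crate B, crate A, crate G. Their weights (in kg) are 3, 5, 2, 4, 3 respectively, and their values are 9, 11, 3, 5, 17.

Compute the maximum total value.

29

Allowing fractional choices, the relaxed optimum would be about 32.6, but items are indivisible.
crate D + crate B + crate G: weight 3 + 2 + 3 = 8 ≤ 9, value 9 + 3 + 17 = 29.
crate F + crate G: weight 5 + 3 = 8 ≤ 9, value 11 + 17 = 28.
Best is crate D, crate B, and crate G with total value 29.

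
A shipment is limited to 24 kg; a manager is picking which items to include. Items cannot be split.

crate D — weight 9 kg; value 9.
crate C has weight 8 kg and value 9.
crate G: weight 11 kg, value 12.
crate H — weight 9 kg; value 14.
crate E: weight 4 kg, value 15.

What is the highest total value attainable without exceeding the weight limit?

crate D + crate H + crate E: weight 9 + 9 + 4 = 22 ≤ 24, value 9 + 14 + 15 = 38.
crate C + crate H + crate E: weight 8 + 9 + 4 = 21 ≤ 24, value 9 + 14 + 15 = 38.
crate G + crate H + crate E: weight 11 + 9 + 4 = 24 ≤ 24, value 12 + 14 + 15 = 41.
Best is crate G, crate H, and crate E with total value 41.

41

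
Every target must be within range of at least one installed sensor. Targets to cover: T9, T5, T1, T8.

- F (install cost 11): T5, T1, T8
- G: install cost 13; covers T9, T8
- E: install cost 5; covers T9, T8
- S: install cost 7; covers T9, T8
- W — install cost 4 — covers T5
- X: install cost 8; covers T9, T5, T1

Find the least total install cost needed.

The greedy cost-per-new-target heuristic would pick E, W, and X for 17, but a cheaper cover exists.
Choose E and X: together they cover T9, T5, T1, T8 — every target.
Total install cost: 5 + 8 = 13.
No cover costs less than 13.

13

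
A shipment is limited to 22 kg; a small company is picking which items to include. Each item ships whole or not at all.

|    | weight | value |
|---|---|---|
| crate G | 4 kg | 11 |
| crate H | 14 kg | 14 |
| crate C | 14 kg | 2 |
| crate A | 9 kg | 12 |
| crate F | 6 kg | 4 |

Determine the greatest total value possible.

Take crate G, crate A, and crate F: weight 4 + 9 + 6 = 19 ≤ 22, value 11 + 12 + 4 = 27.
No other feasible combination does better.

27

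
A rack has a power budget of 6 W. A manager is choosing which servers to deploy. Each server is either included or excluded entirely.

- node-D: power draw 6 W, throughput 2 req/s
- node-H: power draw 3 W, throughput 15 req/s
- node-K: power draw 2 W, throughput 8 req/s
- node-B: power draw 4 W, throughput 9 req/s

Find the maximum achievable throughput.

node-H + node-K: power draw 3 + 2 = 5 ≤ 6, throughput 15 + 8 = 23.
node-K + node-B: power draw 2 + 4 = 6 ≤ 6, throughput 8 + 9 = 17.
Best is node-H and node-K with total throughput 23.

23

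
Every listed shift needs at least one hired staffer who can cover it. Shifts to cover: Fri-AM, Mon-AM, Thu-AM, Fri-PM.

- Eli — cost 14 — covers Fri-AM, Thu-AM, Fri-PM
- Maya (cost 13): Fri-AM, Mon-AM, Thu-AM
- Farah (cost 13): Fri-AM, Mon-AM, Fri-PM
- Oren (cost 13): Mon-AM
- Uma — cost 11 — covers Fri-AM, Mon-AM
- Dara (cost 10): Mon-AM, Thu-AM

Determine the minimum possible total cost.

This is an integer covering problem.
The greedy cost-per-new-shift heuristic would pick Maya and Farah for 26, but a cheaper cover exists.
Choose Farah and Dara: together they cover Fri-AM, Mon-AM, Thu-AM, Fri-PM — every shift.
Total cost: 13 + 10 = 23.
No cover costs less than 23.

23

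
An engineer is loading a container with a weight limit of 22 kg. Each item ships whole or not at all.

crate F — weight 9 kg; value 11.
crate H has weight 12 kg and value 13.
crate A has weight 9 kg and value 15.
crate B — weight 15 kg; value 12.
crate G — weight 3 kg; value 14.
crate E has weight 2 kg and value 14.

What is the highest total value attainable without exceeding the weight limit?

43

Allowing fractional choices, the relaxed optimum would be about 52.8, but items are indivisible.
crate A + crate G + crate E: weight 9 + 3 + 2 = 14 ≤ 22, value 15 + 14 + 14 = 43.
crate H + crate G + crate E: weight 12 + 3 + 2 = 17 ≤ 22, value 13 + 14 + 14 = 41.
crate F + crate A + crate E: weight 9 + 9 + 2 = 20 ≤ 22, value 11 + 15 + 14 = 40.
Best is crate A, crate G, and crate E with total value 43.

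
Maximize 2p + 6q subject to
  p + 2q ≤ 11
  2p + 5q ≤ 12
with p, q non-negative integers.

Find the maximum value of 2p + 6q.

(p,q)=(1,2): 1·1+2·2=5≤11, 2·1+5·2=12≤12, objective 14.
(p,q)=(0,2): 1·0+2·2=4≤11, 2·0+5·2=10≤12, objective 12.
(p,q)=(2,1): 1·2+2·1=4≤11, 2·2+5·1=9≤12, objective 10.
The best lattice point is (1,2), giving 14.

14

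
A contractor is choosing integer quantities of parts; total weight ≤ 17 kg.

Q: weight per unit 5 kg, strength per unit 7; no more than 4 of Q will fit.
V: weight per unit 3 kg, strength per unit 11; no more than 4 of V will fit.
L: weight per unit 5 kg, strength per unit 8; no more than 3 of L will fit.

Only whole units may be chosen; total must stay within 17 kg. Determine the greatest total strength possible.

52

This is a bounded integer knapsack.
Take 4×V and 1×L: weight 17 ≤ 17, strength 4·11 + 1·8 = 52.
V has the best ratio (11/3) and is taken to its limit of 4; remaining capacity is filled optimally with the others.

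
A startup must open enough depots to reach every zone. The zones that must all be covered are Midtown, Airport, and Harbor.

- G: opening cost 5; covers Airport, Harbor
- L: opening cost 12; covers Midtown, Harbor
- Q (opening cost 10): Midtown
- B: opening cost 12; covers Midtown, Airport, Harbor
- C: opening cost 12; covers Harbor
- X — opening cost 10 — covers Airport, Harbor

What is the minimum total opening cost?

12

The greedy cost-per-new-zone heuristic would pick G and Q for 15, but a cheaper cover exists.
B alone covers Midtown, Airport, Harbor — every zone.
Total opening cost: 12.
No cover costs less than 12.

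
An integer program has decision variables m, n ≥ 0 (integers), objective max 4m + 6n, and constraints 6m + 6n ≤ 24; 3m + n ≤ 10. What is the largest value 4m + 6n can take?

(m,n)=(0,4): 6·0+6·4=24≤24, 3·0+1·4=4≤10, objective 24.
(m,n)=(1,3): 6·1+6·3=24≤24, 3·1+1·3=6≤10, objective 22.
No feasible integer point exceeds 24.

24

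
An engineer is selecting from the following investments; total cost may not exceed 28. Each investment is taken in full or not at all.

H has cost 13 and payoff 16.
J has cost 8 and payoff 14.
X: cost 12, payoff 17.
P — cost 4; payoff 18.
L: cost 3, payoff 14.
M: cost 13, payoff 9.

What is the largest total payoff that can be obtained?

Take J, X, P, and L: cost 8 + 12 + 4 + 3 = 27 ≤ 28, payoff 14 + 17 + 18 + 14 = 63.
No other feasible combination does better.

63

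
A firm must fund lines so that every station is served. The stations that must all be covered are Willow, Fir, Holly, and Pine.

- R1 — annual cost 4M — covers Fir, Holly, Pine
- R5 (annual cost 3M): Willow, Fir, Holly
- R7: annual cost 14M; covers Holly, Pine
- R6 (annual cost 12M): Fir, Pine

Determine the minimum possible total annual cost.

7

This is an integer covering problem.
Choose R1 and R5: together they cover Willow, Fir, Holly, Pine — every station.
Total annual cost: 4 + 3 = 7.
No cover costs less than 7.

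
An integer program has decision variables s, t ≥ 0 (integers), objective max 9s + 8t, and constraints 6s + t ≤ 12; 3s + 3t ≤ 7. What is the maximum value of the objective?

18

(s,t)=(2,0): 6·2+1·0=12≤12, 3·2+3·0=6≤7, objective 18.
(s,t)=(1,1): 6·1+1·1=7≤12, 3·1+3·1=6≤7, objective 17.
No feasible integer point exceeds 18.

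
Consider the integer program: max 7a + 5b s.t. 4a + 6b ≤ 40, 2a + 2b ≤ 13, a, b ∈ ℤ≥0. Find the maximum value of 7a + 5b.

(a,b)=(6,0): 4·6+6·0=24≤40, 2·6+2·0=12≤13, objective 42.
(a,b)=(5,1): 4·5+6·1=26≤40, 2·5+2·1=12≤13, objective 40.
(a,b)=(5,0): 4·5+6·0=20≤40, 2·5+2·0=10≤13, objective 35.
No feasible integer point exceeds 42.

42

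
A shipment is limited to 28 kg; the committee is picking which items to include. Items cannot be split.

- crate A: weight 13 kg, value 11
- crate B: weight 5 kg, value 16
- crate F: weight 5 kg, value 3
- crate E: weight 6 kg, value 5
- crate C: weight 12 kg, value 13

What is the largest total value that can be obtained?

crate B + crate F + crate C: weight 5 + 5 + 12 = 22 ≤ 28, value 16 + 3 + 13 = 32.
crate B + crate F + crate E + crate C: weight 5 + 5 + 6 + 12 = 28 ≤ 28, value 16 + 3 + 5 + 13 = 37.
crate B + crate E + crate C: weight 5 + 6 + 12 = 23 ≤ 28, value 16 + 5 + 13 = 34.
Best is crate B, crate F, crate E, and crate C with total value 37.

37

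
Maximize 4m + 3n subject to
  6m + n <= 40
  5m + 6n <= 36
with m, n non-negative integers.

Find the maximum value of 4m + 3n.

The continuous relaxation peaks at (6.58, 0.516) with value 27.87; rounding to a feasible lattice point costs some objective.
(m,n)=(6,1) is feasible, giving 27.
(m,n)=(6,0) is feasible, giving 24.
(m,n)=(5,1) is feasible, giving 23.
Maximum is 27 at (m,n)=(6,1).

27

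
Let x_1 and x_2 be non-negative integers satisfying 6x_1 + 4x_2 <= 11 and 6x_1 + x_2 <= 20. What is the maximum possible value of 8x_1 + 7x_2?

(x_1,x_2)=(1,1): 6·1+4·1=10≤11, 6·1+1·1=7≤20, objective 15.
(x_1,x_2)=(0,2): 6·0+4·2=8≤11, 6·0+1·2=2≤20, objective 14.
(x_1,x_2)=(1,0): 6·1+4·0=6≤11, 6·1+1·0=6≤20, objective 8.
(x_1,x_2)=(0,1): 6·0+4·1=4≤11, 6·0+1·1=1≤20, objective 7.
The best lattice point is (1,1), giving 15.

15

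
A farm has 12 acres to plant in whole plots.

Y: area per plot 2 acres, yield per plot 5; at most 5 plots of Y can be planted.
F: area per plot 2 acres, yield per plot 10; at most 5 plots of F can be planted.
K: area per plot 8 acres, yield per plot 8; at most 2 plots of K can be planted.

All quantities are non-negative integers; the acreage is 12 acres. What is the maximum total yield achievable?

55

Take 1×Y and 5×F: area 12 ≤ 12, yield 1·5 + 5·10 = 55.
F has the best ratio (10/2) and is taken to its limit of 5; remaining capacity is filled optimally with the others.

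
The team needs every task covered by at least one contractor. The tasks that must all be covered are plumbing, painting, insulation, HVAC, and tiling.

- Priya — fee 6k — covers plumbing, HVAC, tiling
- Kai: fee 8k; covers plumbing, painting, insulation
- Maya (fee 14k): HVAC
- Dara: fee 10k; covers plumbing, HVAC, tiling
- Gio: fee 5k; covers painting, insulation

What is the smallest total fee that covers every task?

Choose Priya and Gio: together they cover plumbing, painting, insulation, HVAC, tiling — every task.
Total fee: 6 + 5 = 11.
No cover costs less than 11.

11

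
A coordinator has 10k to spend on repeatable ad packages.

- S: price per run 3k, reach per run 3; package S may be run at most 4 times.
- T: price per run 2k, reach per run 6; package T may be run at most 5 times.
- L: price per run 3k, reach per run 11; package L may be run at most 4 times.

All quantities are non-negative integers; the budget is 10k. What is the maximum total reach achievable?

L has the best ratio (11/3); taking only L gives at most 3×11 = 33 (stopped by the price limit).
Mixing does better — 2×T and 2×L: price 10 ≤ 10, reach 2·6 + 2·11 = 34.

34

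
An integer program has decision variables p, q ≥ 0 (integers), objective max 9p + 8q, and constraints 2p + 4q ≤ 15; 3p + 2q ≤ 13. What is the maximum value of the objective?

(p,q)=(3,2): 2·3+4·2=14≤15, 3·3+2·2=13≤13, objective 43.
(p,q)=(3,1): 2·3+4·1=10≤15, 3·3+2·1=11≤13, objective 35.
(p,q)=(2,2): 2·2+4·2=12≤15, 3·2+2·2=10≤13, objective 34.
No feasible integer point exceeds 43.

43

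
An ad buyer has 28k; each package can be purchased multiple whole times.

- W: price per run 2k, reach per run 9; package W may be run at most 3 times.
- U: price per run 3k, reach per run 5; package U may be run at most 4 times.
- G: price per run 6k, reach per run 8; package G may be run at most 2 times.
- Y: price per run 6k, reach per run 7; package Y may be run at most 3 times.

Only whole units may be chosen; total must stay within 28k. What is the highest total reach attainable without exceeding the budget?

58

3×W, 3×U, 1×G, and 1×Y: price 27 ≤ 28, reach 3·9 + 3·5 + 1·8 + 1·7 = 57.
3×W, 3×U, and 2×G: price 27 ≤ 28, reach 3·9 + 3·5 + 2·8 = 58.
Best is 58.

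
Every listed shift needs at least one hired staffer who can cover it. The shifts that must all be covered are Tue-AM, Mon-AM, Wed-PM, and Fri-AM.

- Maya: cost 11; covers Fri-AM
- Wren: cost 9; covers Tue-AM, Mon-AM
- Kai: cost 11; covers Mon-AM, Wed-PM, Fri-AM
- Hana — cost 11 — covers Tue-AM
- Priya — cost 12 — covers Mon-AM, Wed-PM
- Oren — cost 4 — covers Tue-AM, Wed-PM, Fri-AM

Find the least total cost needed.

13

Choose Wren and Oren: together they cover Tue-AM, Mon-AM, Wed-PM, Fri-AM — every shift.
Total cost: 9 + 4 = 13.
No cover costs less than 13.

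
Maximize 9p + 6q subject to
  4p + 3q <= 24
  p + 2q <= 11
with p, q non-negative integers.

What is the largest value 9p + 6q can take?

(p,q)=(6,0) is feasible, giving 54.
(p,q)=(5,1) is feasible, giving 51.
(p,q)=(5,0) is feasible, giving 45.
Maximum is 54 at (p,q)=(6,0).

54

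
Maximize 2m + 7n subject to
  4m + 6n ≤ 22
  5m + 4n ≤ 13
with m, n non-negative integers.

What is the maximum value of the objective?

(m,n)=(0,3): 4·0+6·3=18≤22, 5·0+4·3=12≤13, objective 21.
(m,n)=(1,2): 4·1+6·2=16≤22, 5·1+4·2=13≤13, objective 16.
The best lattice point is (0,3), giving 21.

21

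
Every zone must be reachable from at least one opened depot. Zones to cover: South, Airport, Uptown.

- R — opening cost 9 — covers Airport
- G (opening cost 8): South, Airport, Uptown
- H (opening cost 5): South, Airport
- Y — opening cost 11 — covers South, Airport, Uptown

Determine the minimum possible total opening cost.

8

The greedy cost-per-new-zone heuristic would pick H and G for 13, but a cheaper cover exists.
G alone covers South, Airport, Uptown — every zone.
Total opening cost: 8.
No cover costs less than 8.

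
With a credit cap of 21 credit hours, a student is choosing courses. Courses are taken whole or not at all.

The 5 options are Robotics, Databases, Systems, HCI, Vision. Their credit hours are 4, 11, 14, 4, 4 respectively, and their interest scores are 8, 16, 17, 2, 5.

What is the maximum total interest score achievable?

Allowing fractional choices, the relaxed optimum would be about 31.4, but courses are indivisible.
Robotics + Databases + Vision: credit hours 4 + 11 + 4 = 19 ≤ 21, interest score 8 + 16 + 5 = 29.
Robotics + Databases + HCI: credit hours 4 + 11 + 4 = 19 ≤ 21, interest score 8 + 16 + 2 = 26.
Best is Robotics, Databases, and Vision with total interest score 29.

29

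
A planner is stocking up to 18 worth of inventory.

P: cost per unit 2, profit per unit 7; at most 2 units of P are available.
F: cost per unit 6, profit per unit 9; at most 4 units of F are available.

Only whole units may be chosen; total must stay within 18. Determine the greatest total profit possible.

32

This is a bounded integer knapsack.
Take 2×P and 2×F: cost 16 ≤ 18, profit 2·7 + 2·9 = 32.
P has the best ratio (7/2) and is taken to its limit of 2; remaining capacity is filled optimally with the others.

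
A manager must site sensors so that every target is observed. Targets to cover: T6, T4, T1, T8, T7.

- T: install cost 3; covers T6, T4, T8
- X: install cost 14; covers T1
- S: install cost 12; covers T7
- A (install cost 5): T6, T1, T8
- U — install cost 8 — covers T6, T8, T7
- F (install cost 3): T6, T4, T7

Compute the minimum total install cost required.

8

The greedy cost-per-new-target heuristic would pick T, F, and A for 11, but a cheaper cover exists.
Choose A and F: together they cover T6, T4, T1, T8, T7 — every target.
Total install cost: 5 + 3 = 8.
No cover costs less than 8.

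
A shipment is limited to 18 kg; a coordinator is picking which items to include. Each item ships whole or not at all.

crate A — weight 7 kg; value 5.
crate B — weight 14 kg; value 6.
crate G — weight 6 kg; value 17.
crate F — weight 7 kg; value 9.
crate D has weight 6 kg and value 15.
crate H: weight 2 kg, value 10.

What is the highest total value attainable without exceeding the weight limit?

42

crate G + crate D + crate H: weight 6 + 6 + 2 = 14 ≤ 18, value 17 + 15 + 10 = 42.
crate G + crate F + crate H: weight 6 + 7 + 2 = 15 ≤ 18, value 17 + 9 + 10 = 36.
Best is crate G, crate D, and crate H with total value 42.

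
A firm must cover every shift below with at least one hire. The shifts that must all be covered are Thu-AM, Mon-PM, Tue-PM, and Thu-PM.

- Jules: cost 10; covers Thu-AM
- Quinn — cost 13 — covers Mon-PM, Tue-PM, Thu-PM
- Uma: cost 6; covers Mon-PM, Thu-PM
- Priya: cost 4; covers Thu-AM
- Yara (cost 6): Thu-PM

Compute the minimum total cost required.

The greedy cost-per-new-shift heuristic would pick Uma, Priya, and Quinn for 23, but a cheaper cover exists.
Choose Quinn and Priya: together they cover Thu-AM, Mon-PM, Tue-PM, Thu-PM — every shift.
Total cost: 13 + 4 = 17.
No cover costs less than 17.

17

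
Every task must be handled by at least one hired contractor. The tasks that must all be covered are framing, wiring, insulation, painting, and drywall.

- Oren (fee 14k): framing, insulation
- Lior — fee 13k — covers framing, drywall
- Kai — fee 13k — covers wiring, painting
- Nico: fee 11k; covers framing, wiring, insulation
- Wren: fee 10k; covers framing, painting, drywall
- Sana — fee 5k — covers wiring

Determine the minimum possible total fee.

21

This is a weighted set-cover instance.
The greedy cost-per-new-task heuristic would pick Wren, Sana, and Nico for 26, but a cheaper cover exists.
Choose Nico and Wren: together they cover framing, wiring, insulation, painting, drywall — every task.
Total fee: 11 + 10 = 21.
No cover costs less than 21.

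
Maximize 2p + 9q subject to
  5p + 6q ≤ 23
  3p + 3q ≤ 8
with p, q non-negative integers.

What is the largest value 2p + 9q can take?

(p,q)=(0,2): 5·0+6·2=12≤23, 3·0+3·2=6≤8, objective 18.
(p,q)=(1,1): 5·1+6·1=11≤23, 3·1+3·1=6≤8, objective 11.
(p,q)=(0,1): 5·0+6·1=6≤23, 3·0+3·1=3≤8, objective 9.
The best lattice point is (0,2), giving 18.

18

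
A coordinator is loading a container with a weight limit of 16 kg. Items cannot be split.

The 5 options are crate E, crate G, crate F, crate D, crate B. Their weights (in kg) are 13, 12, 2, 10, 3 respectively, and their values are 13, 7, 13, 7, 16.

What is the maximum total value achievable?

36

Take crate F, crate D, and crate B: weight 2 + 10 + 3 = 15 ≤ 16, value 13 + 7 + 16 = 36.
No other feasible combination does better.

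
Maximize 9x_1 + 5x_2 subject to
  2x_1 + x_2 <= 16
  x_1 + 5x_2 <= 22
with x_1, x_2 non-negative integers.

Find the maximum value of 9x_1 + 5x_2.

(x_1,x_2)=(7,2): 2·7+1·2=16≤16, 1·7+5·2=17≤22, objective 73.
(x_1,x_2)=(6,3): 2·6+1·3=15≤16, 1·6+5·3=21≤22, objective 69.
(x_1,x_2)=(7,1): 2·7+1·1=15≤16, 1·7+5·1=12≤22, objective 68.
The best lattice point is (7,2), giving 73.

73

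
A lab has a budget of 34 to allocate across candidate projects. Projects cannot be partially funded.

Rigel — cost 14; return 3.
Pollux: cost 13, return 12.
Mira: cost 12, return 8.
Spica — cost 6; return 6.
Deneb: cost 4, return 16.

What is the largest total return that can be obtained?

Allowing fractional choices, the relaxed optimum would be about 41.3, but projects are indivisible.
Rigel + Pollux + Deneb: cost 14 + 13 + 4 = 31 ≤ 34, return 3 + 12 + 16 = 31.
Pollux + Mira + Deneb: cost 13 + 12 + 4 = 29 ≤ 34, return 12 + 8 + 16 = 36.
Pollux + Spica + Deneb: cost 13 + 6 + 4 = 23 ≤ 34, return 12 + 6 + 16 = 34.
Best is Pollux, Mira, and Deneb with total return 36.

36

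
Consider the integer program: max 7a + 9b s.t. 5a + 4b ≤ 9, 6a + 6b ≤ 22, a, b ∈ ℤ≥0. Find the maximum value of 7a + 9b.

The continuous relaxation peaks at (0, 2.25) with value 20.25; rounding to a feasible lattice point costs some objective.
(a,b)=(0,2): 5·0+4·2=8≤9, 6·0+6·2=12≤22, objective 18.
(a,b)=(1,1): 5·1+4·1=9≤9, 6·1+6·1=12≤22, objective 16.
(a,b)=(0,1): 5·0+4·1=4≤9, 6·0+6·1=6≤22, objective 9.
Maximum is 18 at (a,b)=(0,2).

18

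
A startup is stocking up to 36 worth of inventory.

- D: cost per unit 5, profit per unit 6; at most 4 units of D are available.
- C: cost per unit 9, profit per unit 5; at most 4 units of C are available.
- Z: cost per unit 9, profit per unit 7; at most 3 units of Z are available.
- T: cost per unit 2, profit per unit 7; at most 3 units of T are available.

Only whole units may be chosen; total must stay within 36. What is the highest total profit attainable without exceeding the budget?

52

T has the best ratio (7/2); taking only T gives at most 3×7 = 21 (stopped by the supply cap of 3).
Mixing does better — 4×D, 1×Z, and 3×T: cost 35 ≤ 36, profit 4·6 + 1·7 + 3·7 = 52.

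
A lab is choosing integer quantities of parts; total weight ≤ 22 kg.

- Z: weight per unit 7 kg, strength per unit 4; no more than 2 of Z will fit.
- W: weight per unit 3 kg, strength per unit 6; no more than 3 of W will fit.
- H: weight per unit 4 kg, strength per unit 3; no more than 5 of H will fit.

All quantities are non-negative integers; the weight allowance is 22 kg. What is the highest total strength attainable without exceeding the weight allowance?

3×W and 3×H: weight 21 ≤ 22, strength 3·6 + 3·3 = 27.
1×Z, 3×W, and 1×H: weight 20 ≤ 22, strength 1·4 + 3·6 + 1·3 = 25.
Best is 27.

27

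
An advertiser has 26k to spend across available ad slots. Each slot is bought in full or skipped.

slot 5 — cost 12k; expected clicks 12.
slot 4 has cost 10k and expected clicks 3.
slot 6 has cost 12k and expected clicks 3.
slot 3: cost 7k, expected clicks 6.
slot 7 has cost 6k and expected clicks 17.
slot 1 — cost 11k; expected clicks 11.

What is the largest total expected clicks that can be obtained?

This is an integer program with binary decision variables.
Allowing fractional choices, the relaxed optimum would be about 37.0, but ad slots are indivisible.
slot 5 + slot 3 + slot 7: cost 12 + 7 + 6 = 25 ≤ 26, expected clicks 12 + 6 + 17 = 35.
slot 3 + slot 7 + slot 1: cost 7 + 6 + 11 = 24 ≤ 26, expected clicks 6 + 17 + 11 = 34.
slot 5 + slot 7: cost 12 + 6 = 18 ≤ 26, expected clicks 12 + 17 = 29.
Best is slot 5, slot 3, and slot 7 with total expected clicks 35.

35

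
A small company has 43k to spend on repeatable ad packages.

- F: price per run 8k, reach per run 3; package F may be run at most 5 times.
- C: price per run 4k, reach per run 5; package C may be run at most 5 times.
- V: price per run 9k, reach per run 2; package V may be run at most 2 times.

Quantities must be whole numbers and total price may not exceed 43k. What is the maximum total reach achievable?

31

This is a bounded integer knapsack.
Take 2×F and 5×C: price 36 ≤ 43, reach 2·3 + 5·5 = 31.
C has the best ratio (5/4) and is taken to its limit of 5; remaining capacity is filled optimally with the others.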